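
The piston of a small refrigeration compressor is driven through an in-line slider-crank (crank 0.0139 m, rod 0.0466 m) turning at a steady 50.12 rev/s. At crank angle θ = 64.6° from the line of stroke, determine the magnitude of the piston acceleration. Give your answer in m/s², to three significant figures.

328

ω = 2π·50.1 = 314.9 rad/s
x(θ) = r cosθ + √(L² − r² sin²θ); with ω constant, a = ω²·d²x/dθ².
d²x/dθ² = −r cosθ − r²(cos2θ)/√u − r⁴ sin²2θ/(4u^{3/2}),  u = L² − r² sin²θ = 0.0020139 m².
Substituting r = 0.0139 m, L = 0.0466 m, θ = 64.6°: d²x/dθ² = -0.0033031 m.
a = ω²·d²x/dθ² = (314.9)²·(-0.0033031) = -327.57 m/s²;  |a| = 327.57 m/s².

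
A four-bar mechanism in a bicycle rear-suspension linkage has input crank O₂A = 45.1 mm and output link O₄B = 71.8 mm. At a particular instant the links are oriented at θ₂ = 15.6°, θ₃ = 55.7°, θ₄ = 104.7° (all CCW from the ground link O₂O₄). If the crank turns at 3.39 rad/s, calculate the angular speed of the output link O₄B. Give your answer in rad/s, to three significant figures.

1.82

ω₂ = 3.39 rad/s
Differentiating the loop-closure r₂e^{iθ₂}+r₃e^{iθ₃}=r₁+r₄e^{iθ₄} gives r₂ω₂e^{iθ₂}+r₃ω₃e^{iθ₃}=r₄ω₄e^{iθ₄}.
Eliminating the other unknown: ω₄ = r₂ω₂ sin(θ₂−θ₃) / [r₄ sin(θ₄−θ₃)].
Numerator sine = -0.64412; denominator sine = +0.75471.
Result = 0.0451·3.39·(-0.64412) / (0.0718·(+0.75471)) = -1.8174 rad/s; magnitude 1.8174 rad/s.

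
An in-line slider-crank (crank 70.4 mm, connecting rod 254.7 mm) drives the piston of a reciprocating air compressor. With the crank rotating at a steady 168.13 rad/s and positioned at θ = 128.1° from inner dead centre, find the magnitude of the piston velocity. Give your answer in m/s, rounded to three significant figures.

7.69

ω = 168.1 rad/s
For an in-line slider-crank, x = r cosθ + √(L² − r² sin²θ), so v = −rω sinθ·[1 + r cosθ/√(L² − r² sin²θ)].
With r = 0.0704 m, L = 0.2547 m, θ = 128.1°: √(L² − r² sin²θ) = 0.2486 m.
v = −0.0704·168.1·0.78694·[1 + 0.0704·-0.61704/0.2486] = -7.6869 m/s.
|v| = 7.6869 m/s.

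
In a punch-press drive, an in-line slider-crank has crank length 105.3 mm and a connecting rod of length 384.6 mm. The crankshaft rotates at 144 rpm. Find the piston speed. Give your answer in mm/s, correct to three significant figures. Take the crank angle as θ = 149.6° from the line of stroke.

612

ω = 2π·144/60 = 15.08 rad/s
For an in-line slider-crank, x = r cosθ + √(L² − r² sin²θ), so v = −rω sinθ·[1 + r cosθ/√(L² − r² sin²θ)].
With r = 0.1053 m, L = 0.3846 m, θ = 149.6°: √(L² − r² sin²θ) = 0.38089 m.
v = −0.1053·15.08·0.50603·[1 + 0.1053·-0.86251/0.38089] = -0.61193 m/s.
|v| = 0.61193 m/s = 611.93 mm/s.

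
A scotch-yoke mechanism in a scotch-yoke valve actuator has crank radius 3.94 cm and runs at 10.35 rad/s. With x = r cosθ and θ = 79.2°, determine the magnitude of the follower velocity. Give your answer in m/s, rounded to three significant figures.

ω = 10.35 rad/s
x = r cosθ ⇒ ẋ = −rω sinθ.
|v| = rω|sinθ| = 0.0394·10.35·|sin 79.2°| = 0.40057 m/s.

0.401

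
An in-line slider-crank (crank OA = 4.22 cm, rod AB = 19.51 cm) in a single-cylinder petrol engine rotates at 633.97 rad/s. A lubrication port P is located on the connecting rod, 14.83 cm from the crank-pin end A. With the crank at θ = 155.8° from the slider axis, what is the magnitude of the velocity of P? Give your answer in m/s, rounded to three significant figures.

11.0

ω = 634 rad/s.  Crank-pin speed |V_A| = rω = 26.754 m/s, perpendicular to OA.
Rod angle: sinφ = −(r/L) sinθ ⇒ φ = -5.087°; ω_rod = −rω cosθ/√(L²−r²sin²θ) = +125.57 rad/s.
V_P = V_A + ω_rod × AP, with AP = 0.1483 m along the rod.
Components: V_Px = −rω sinθ − a·ω_rod·sinφ = -9.3157 m/s;  V_Py = rω cosθ + a·ω_rod·cosφ = -5.8536 m/s.
|V_P| = √(V_Px² + V_Py²) = 11.002 m/s.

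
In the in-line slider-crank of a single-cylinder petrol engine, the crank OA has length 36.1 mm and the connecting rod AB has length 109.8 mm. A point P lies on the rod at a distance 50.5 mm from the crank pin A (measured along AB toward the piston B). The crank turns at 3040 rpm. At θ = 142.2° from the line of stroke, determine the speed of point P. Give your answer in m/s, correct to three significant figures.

ω = 318.3 rad/s.  Crank-pin speed |V_A| = rω = 11.492 m/s, perpendicular to OA.
Rod angle: sinφ = −(r/L) sinθ ⇒ φ = -11.625°; ω_rod = −rω cosθ/√(L²−r²sin²θ) = +84.435 rad/s.
V_P = V_A + ω_rod × AP, with AP = 0.0505 m along the rod.
Components: V_Px = −rω sinθ − a·ω_rod·sinφ = -6.1845 m/s;  V_Py = rω cosθ + a·ω_rod·cosφ = -4.9043 m/s.
|V_P| = √(V_Px² + V_Py²) = 7.893 m/s.

7.89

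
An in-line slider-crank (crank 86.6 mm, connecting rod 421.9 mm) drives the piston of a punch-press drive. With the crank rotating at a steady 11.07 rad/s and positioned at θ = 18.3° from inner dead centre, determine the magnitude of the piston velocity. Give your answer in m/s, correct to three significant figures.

ω = 11.07 rad/s
For an in-line slider-crank, x = r cosθ + √(L² − r² sin²θ), so v = −rω sinθ·[1 + r cosθ/√(L² − r² sin²θ)].
With r = 0.0866 m, L = 0.4219 m, θ = 18.3°: √(L² − r² sin²θ) = 0.42102 m.
v = −0.0866·11.07·0.31399·[1 + 0.0866·0.94943/0.42102] = -0.3598 m/s.
|v| = 0.3598 m/s.

0.360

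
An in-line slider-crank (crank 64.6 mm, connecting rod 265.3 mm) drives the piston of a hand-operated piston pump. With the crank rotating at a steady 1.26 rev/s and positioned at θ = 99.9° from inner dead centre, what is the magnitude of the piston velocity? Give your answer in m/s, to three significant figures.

0.482

ω = 2π·1.26 = 7.917 rad/s
For an in-line slider-crank, x = r cosθ + √(L² − r² sin²θ), so v = −rω sinθ·[1 + r cosθ/√(L² − r² sin²θ)].
With r = 0.0646 m, L = 0.2653 m, θ = 99.9°: √(L² − r² sin²θ) = 0.25755 m.
v = −0.0646·7.917·0.98511·[1 + 0.0646·-0.17193/0.25755] = -0.48208 m/s.
|v| = 0.48208 m/s.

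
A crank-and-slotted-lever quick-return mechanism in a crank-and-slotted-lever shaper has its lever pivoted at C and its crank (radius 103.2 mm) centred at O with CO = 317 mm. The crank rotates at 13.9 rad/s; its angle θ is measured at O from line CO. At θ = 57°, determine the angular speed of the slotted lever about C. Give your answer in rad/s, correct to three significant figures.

2.70

ω = 13.9 rad/s
Crank pin A relative to C: A = (d + r cosθ, r sinθ); lever angle φ = atan2(r sinθ, d + r cosθ).
Differentiating tanφ: φ̇ = rω(d cosθ + r)/(d² + r² + 2dr cosθ).
d² + r² + 2dr cosθ = |CA|² = 0.146774 m²;  d cosθ + r = +0.27585 m.
|ω_lever| = |0.1032·13.9·+0.27585| / 0.146774 = 2.696 rad/s.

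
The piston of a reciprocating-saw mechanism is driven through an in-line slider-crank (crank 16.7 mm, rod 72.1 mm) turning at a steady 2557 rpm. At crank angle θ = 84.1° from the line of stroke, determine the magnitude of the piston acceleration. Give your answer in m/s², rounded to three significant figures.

ω = 2π·2557/60 = 267.8 rad/s
x(θ) = r cosθ + √(L² − r² sin²θ); with ω constant, a = ω²·d²x/dθ².
d²x/dθ² = −r cosθ − r²(cos2θ)/√u − r⁴ sin²2θ/(4u^{3/2}),  u = L² − r² sin²θ = 0.00492247 m².
Substituting r = 0.0167 m, L = 0.0721 m, θ = 84.1°: d²x/dθ² = +0.002172 m.
a = ω²·d²x/dθ² = (267.8)²·(+0.002172) = +155.74 m/s²;  |a| = 155.74 m/s².

156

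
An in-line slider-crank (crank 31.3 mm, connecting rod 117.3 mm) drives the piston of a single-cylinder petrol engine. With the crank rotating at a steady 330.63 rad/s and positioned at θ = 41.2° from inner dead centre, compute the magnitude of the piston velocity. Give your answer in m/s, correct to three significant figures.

8.21

ω = 330.6 rad/s
For an in-line slider-crank, x = r cosθ + √(L² − r² sin²θ), so v = −rω sinθ·[1 + r cosθ/√(L² − r² sin²θ)].
With r = 0.0313 m, L = 0.1173 m, θ = 41.2°: √(L² − r² sin²θ) = 0.11547 m.
v = −0.0313·330.6·0.65869·[1 + 0.0313·0.75241/0.11547] = -8.2068 m/s.
|v| = 8.2068 m/s.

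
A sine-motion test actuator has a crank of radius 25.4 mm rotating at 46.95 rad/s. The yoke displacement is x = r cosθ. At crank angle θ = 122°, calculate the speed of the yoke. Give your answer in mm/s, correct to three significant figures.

1010

ω = 46.95 rad/s
x = r cosθ ⇒ ẋ = −rω sinθ.
|v| = rω|sinθ| = 0.0254·46.95·|sin 122°| = 1.0113 m/s = 1011.3 mm/s.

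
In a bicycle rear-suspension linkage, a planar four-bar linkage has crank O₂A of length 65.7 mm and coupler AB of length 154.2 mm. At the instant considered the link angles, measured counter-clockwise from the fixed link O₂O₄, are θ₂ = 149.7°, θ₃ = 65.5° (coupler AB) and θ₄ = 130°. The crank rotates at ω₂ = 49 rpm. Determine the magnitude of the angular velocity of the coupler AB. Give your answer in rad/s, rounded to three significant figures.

0.817

ω₂ = 5.131 rad/s (from 49 rpm).
Differentiating the loop-closure r₂e^{iθ₂}+r₃e^{iθ₃}=r₁+r₄e^{iθ₄} gives r₂ω₂e^{iθ₂}+r₃ω₃e^{iθ₃}=r₄ω₄e^{iθ₄}.
Eliminating the other unknown: ω₃ = r₂ω₂ sin(θ₄−θ₂) / [r₃ sin(θ₃−θ₄)].
Numerator sine = -0.33710; denominator sine = -0.90259.
Result = 0.0657·5.131·(-0.33710) / (0.1542·(-0.90259)) = +0.81653 rad/s; magnitude 0.81653 rad/s.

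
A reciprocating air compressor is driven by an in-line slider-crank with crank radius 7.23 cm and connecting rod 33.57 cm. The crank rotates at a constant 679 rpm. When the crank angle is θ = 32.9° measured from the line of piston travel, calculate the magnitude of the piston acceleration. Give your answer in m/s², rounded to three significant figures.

340

ω = 2π·679/60 = 71.1 rad/s
x(θ) = r cosθ + √(L² − r² sin²θ); with ω constant, a = ω²·d²x/dθ².
d²x/dθ² = −r cosθ − r²(cos2θ)/√u − r⁴ sin²2θ/(4u^{3/2}),  u = L² − r² sin²θ = 0.111152 m².
Substituting r = 0.0723 m, L = 0.3357 m, θ = 32.9°: d²x/dθ² = -0.067285 m.
a = ω²·d²x/dθ² = (71.1)²·(-0.067285) = -340.19 m/s²;  |a| = 340.19 m/s².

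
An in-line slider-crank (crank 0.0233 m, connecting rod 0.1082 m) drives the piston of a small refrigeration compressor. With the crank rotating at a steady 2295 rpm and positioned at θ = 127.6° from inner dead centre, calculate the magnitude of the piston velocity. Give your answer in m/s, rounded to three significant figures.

3.85

ω = 2π·2295/60 = 240.3 rad/s
For an in-line slider-crank, x = r cosθ + √(L² − r² sin²θ), so v = −rω sinθ·[1 + r cosθ/√(L² − r² sin²θ)].
With r = 0.0233 m, L = 0.1082 m, θ = 127.6°: √(L² − r² sin²θ) = 0.10661 m.
v = −0.0233·240.3·0.79229·[1 + 0.0233·-0.61015/0.10661] = -3.845 m/s.
|v| = 3.845 m/s.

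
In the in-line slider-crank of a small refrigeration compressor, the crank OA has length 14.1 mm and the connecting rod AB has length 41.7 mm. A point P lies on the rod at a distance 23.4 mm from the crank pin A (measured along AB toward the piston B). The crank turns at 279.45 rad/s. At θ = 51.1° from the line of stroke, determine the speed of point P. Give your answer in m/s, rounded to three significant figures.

3.61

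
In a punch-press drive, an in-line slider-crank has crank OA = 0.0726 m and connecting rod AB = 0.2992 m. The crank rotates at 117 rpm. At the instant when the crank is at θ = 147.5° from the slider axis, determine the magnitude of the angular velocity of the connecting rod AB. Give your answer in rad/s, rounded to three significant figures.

ω = 12.25 rad/s (converted from 117 rpm).
The rod makes angle φ with the slider axis where L sinφ = r sinθ; differentiating, L cosφ·φ̇ = r ω cosθ.
L cosφ = √(L² − r² sin²θ) = 0.29665 m.
|ω_rod| = r ω |cosθ| / √(L² − r² sin²θ) = 0.0726·12.25·0.84339/0.29665 = 2.529 rad/s.

2.53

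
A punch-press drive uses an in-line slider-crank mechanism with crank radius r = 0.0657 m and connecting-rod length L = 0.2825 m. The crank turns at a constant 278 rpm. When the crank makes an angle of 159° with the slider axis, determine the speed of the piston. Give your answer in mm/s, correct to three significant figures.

ω = 2π·278/60 = 29.11 rad/s
For an in-line slider-crank, x = r cosθ + √(L² − r² sin²θ), so v = −rω sinθ·[1 + r cosθ/√(L² − r² sin²θ)].
With r = 0.0657 m, L = 0.2825 m, θ = 159°: √(L² − r² sin²θ) = 0.28152 m.
v = −0.0657·29.11·0.35837·[1 + 0.0657·-0.93358/0.28152] = -0.5361 m/s.
|v| = 0.5361 m/s = 536.1 mm/s.

536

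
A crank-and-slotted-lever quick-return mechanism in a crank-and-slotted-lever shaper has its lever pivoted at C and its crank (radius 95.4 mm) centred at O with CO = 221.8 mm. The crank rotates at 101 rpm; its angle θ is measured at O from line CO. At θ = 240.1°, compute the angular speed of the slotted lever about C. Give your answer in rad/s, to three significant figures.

ω = 10.58 rad/s (from 101 rpm).
Crank pin A relative to C: A = (d + r cosθ, r sinθ); lever angle φ = atan2(r sinθ, d + r cosθ).
Differentiating tanφ: φ̇ = rω(d cosθ + r)/(d² + r² + 2dr cosθ).
d² + r² + 2dr cosθ = |CA|² = 0.0372007 m²;  d cosθ + r = -0.015165 m.
|ω_lever| = |0.0954·10.58·-0.015165| / 0.0372007 = 0.41132 rad/s.

0.411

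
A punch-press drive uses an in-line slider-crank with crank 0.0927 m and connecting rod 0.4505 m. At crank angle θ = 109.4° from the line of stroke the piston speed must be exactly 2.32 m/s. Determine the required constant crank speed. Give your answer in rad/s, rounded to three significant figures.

28.5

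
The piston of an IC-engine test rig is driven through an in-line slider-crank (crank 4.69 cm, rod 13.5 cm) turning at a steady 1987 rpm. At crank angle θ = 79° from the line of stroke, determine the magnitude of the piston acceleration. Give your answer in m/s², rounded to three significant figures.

305

ω = 2π·1987/60 = 208.1 rad/s
x(θ) = r cosθ + √(L² − r² sin²θ); with ω constant, a = ω²·d²x/dθ².
d²x/dθ² = −r cosθ − r²(cos2θ)/√u − r⁴ sin²2θ/(4u^{3/2}),  u = L² − r² sin²θ = 0.0161055 m².
Substituting r = 0.0469 m, L = 0.135 m, θ = 79°: d²x/dθ² = +0.0070383 m.
a = ω²·d²x/dθ² = (208.1)²·(+0.0070383) = +304.74 m/s²;  |a| = 304.74 m/s².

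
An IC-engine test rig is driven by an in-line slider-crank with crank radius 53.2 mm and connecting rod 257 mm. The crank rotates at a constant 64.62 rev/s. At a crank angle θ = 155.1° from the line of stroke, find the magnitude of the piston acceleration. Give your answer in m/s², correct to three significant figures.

6770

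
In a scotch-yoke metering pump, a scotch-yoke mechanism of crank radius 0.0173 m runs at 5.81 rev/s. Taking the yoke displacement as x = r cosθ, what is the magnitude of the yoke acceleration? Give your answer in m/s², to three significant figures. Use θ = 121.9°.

12.2

ω = 36.51 rad/s (from 5.81 rev/s).
x = r cosθ ⇒ ẍ = −rω² cosθ (ω constant).
|a| = rω²|cosθ| = 0.0173·(36.51)²·|cos 121.9°| = 12.183 m/s².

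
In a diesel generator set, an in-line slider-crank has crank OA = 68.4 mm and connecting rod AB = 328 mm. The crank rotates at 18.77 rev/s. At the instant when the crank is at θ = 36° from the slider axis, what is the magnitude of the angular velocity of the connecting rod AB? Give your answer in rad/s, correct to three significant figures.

20.0

ω = 117.9 rad/s (converted from 18.77 rev/s).
The rod makes angle φ with the slider axis where L sinφ = r sinθ; differentiating, L cosφ·φ̇ = r ω cosθ.
L cosφ = √(L² − r² sin²θ) = 0.32553 m.
|ω_rod| = r ω |cosθ| / √(L² − r² sin²θ) = 0.0684·117.9·0.80902/0.32553 = 20.048 rad/s.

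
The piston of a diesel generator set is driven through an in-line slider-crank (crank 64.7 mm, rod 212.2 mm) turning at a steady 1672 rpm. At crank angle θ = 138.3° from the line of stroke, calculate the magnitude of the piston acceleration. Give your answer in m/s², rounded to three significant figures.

ω = 2π·1672/60 = 175.1 rad/s
x(θ) = r cosθ + √(L² − r² sin²θ); with ω constant, a = ω²·d²x/dθ².
d²x/dθ² = −r cosθ − r²(cos2θ)/√u − r⁴ sin²2θ/(4u^{3/2}),  u = L² − r² sin²θ = 0.0431764 m².
Substituting r = 0.0647 m, L = 0.2122 m, θ = 138.3°: d²x/dθ² = +0.04551 m.
a = ω²·d²x/dθ² = (175.1)²·(+0.04551) = +1395.2 m/s²;  |a| = 1395.2 m/s².

1400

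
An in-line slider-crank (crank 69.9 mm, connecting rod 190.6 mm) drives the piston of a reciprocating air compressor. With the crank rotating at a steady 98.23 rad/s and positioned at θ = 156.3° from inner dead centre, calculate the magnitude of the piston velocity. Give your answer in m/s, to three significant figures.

ω = 98.23 rad/s
For an in-line slider-crank, x = r cosθ + √(L² − r² sin²θ), so v = −rω sinθ·[1 + r cosθ/√(L² − r² sin²θ)].
With r = 0.0699 m, L = 0.1906 m, θ = 156.3°: √(L² − r² sin²θ) = 0.18852 m.
v = −0.0699·98.23·0.40195·[1 + 0.0699·-0.91566/0.18852] = -1.8229 m/s.
|v| = 1.8229 m/s.

1.82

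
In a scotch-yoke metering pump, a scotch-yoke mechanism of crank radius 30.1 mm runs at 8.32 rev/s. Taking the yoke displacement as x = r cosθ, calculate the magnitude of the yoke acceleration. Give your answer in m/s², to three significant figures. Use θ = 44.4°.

58.8

ω = 52.28 rad/s (from 8.32 rev/s).
x = r cosθ ⇒ ẍ = −rω² cosθ (ω constant).
|a| = rω²|cosθ| = 0.0301·(52.28)²·|cos 44.4°| = 58.77 m/s².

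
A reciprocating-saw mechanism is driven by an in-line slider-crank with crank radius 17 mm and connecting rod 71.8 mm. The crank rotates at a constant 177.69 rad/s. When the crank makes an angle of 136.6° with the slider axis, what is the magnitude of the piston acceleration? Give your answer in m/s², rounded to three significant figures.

ω = 177.7 rad/s
x(θ) = r cosθ + √(L² − r² sin²θ); with ω constant, a = ω²·d²x/dθ².
d²x/dθ² = −r cosθ − r²(cos2θ)/√u − r⁴ sin²2θ/(4u^{3/2}),  u = L² − r² sin²θ = 0.00501881 m².
Substituting r = 0.017 m, L = 0.0718 m, θ = 136.6°: d²x/dθ² = +0.012066 m.
a = ω²·d²x/dθ² = (177.7)²·(+0.012066) = +380.95 m/s²;  |a| = 380.95 m/s².

381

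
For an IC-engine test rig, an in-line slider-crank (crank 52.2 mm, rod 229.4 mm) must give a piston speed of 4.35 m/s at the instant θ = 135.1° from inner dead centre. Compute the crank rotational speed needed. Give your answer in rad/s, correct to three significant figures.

141

For an in-line slider-crank, |v_piston| = rω|sinθ|·[1 + r cosθ/√(L² − r² sin²θ)].
With r = 0.0522 m, L = 0.2294 m, θ = 135.1°: the bracketed kinematic factor |dx/dθ| = 0.030829 m.
ω = v/|dx/dθ| = 4.35/0.030829 = 141.1 rad/s.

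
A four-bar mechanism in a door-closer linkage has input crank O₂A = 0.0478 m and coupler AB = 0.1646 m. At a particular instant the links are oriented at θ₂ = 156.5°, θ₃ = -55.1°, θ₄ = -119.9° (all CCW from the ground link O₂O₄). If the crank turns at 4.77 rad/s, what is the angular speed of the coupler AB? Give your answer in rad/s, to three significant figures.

1.52

ω₂ = 4.77 rad/s
Differentiating the loop-closure r₂e^{iθ₂}+r₃e^{iθ₃}=r₁+r₄e^{iθ₄} gives r₂ω₂e^{iθ₂}+r₃ω₃e^{iθ₃}=r₄ω₄e^{iθ₄}.
Eliminating the other unknown: ω₃ = r₂ω₂ sin(θ₄−θ₂) / [r₃ sin(θ₃−θ₄)].
Numerator sine = +0.99377; denominator sine = +0.90483.
Result = 0.0478·4.77·(+0.99377) / (0.1646·(+0.90483)) = +1.5214 rad/s; magnitude 1.5214 rad/s.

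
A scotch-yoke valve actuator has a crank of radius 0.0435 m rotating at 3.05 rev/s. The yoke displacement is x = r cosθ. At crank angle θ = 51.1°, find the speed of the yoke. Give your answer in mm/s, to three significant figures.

649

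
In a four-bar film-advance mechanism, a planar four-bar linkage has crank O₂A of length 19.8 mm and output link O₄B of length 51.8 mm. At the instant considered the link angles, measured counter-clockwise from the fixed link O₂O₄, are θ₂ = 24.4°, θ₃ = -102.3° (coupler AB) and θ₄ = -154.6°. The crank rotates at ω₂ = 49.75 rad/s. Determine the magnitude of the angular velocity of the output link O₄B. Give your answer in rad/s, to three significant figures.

19.3

ω₂ = 49.75 rad/s
Differentiating the loop-closure r₂e^{iθ₂}+r₃e^{iθ₃}=r₁+r₄e^{iθ₄} gives r₂ω₂e^{iθ₂}+r₃ω₃e^{iθ₃}=r₄ω₄e^{iθ₄}.
Eliminating the other unknown: ω₄ = r₂ω₂ sin(θ₂−θ₃) / [r₄ sin(θ₄−θ₃)].
Numerator sine = +0.80178; denominator sine = -0.79122.
Result = 0.0198·49.75·(+0.80178) / (0.0518·(-0.79122)) = -19.27 rad/s; magnitude 19.27 rad/s.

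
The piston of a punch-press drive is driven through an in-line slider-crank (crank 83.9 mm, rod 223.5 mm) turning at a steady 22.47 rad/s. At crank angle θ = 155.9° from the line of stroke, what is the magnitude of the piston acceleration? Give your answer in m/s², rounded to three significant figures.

27.6

ω = 22.47 rad/s
x(θ) = r cosθ + √(L² − r² sin²θ); with ω constant, a = ω²·d²x/dθ².
d²x/dθ² = −r cosθ − r²(cos2θ)/√u − r⁴ sin²2θ/(4u^{3/2}),  u = L² − r² sin²θ = 0.0487786 m².
Substituting r = 0.0839 m, L = 0.2235 m, θ = 155.9°: d²x/dθ² = +0.054704 m.
a = ω²·d²x/dθ² = (22.47)²·(+0.054704) = +27.62 m/s²;  |a| = 27.62 m/s².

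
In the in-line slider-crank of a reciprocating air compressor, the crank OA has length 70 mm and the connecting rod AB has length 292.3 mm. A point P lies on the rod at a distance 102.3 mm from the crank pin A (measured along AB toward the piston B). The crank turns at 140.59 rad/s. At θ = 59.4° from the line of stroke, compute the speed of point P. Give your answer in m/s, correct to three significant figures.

ω = 140.6 rad/s.  Crank-pin speed |V_A| = rω = 9.8413 m/s, perpendicular to OA.
Rod angle: sinφ = −(r/L) sinθ ⇒ φ = -11.896°; ω_rod = −rω cosθ/√(L²−r²sin²θ) = -17.515 rad/s.
V_P = V_A + ω_rod × AP, with AP = 0.1023 m along the rod.
Components: V_Px = −rω sinθ − a·ω_rod·sinφ = -8.8402 m/s;  V_Py = rω cosθ + a·ω_rod·cosφ = +3.2563 m/s.
|V_P| = √(V_Px² + V_Py²) = 9.4208 m/s.

9.42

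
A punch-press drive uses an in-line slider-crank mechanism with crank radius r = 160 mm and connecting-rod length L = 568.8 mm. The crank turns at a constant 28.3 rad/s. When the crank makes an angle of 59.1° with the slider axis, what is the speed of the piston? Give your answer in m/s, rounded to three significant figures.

ω = 28.3 rad/s
For an in-line slider-crank, x = r cosθ + √(L² − r² sin²θ), so v = −rω sinθ·[1 + r cosθ/√(L² − r² sin²θ)].
With r = 0.16 m, L = 0.5688 m, θ = 59.1°: √(L² − r² sin²θ) = 0.55198 m.
v = −0.16·28.3·0.85806·[1 + 0.16·0.51354/0.55198] = -4.4637 m/s.
|v| = 4.4637 m/s.

4.46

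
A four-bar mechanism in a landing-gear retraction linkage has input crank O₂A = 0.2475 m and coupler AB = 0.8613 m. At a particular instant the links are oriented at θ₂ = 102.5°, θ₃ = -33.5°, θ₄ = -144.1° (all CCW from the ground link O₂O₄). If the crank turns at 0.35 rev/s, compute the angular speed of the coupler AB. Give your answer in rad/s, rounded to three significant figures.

0.620

ω₂ = 2.199 rad/s (from 0.35 rev/s).
Differentiating the loop-closure r₂e^{iθ₂}+r₃e^{iθ₃}=r₁+r₄e^{iθ₄} gives r₂ω₂e^{iθ₂}+r₃ω₃e^{iθ₃}=r₄ω₄e^{iθ₄}.
Eliminating the other unknown: ω₃ = r₂ω₂ sin(θ₄−θ₂) / [r₃ sin(θ₃−θ₄)].
Numerator sine = +0.91775; denominator sine = +0.93606.
Result = 0.2475·2.199·(+0.91775) / (0.8613·(+0.93606)) = +0.61957 rad/s; magnitude 0.61957 rad/s.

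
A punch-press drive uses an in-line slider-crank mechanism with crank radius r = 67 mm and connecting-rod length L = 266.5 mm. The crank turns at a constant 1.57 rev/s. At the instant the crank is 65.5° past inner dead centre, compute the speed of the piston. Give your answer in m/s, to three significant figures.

0.666

ω = 2π·1.57 = 9.865 rad/s
For an in-line slider-crank, x = r cosθ + √(L² − r² sin²θ), so v = −rω sinθ·[1 + r cosθ/√(L² − r² sin²θ)].
With r = 0.067 m, L = 0.2665 m, θ = 65.5°: √(L² − r² sin²θ) = 0.25943 m.
v = −0.067·9.865·0.90996·[1 + 0.067·0.41469/0.25943] = -0.66583 m/s.
|v| = 0.66583 m/s.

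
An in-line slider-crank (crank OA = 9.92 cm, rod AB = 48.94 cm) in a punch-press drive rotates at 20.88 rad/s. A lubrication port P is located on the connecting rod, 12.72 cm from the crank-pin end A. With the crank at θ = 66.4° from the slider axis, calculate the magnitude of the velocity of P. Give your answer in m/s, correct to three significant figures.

2.03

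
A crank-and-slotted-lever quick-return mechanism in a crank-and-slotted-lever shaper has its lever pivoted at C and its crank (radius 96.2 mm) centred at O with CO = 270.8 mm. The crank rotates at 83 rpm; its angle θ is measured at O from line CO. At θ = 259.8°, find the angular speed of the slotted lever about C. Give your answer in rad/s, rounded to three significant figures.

ω = 8.692 rad/s (from 83 rpm).
Crank pin A relative to C: A = (d + r cosθ, r sinθ); lever angle φ = atan2(r sinθ, d + r cosθ).
Differentiating tanφ: φ̇ = rω(d cosθ + r)/(d² + r² + 2dr cosθ).
d² + r² + 2dr cosθ = |CA|² = 0.0733606 m²;  d cosθ + r = +0.048245 m.
|ω_lever| = |0.0962·8.692·+0.048245| / 0.0733606 = 0.54989 rad/s.

0.550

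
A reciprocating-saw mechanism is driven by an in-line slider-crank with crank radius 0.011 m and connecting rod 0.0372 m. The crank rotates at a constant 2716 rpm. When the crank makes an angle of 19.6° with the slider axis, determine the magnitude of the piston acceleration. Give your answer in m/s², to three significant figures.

1050

ω = 2π·2716/60 = 284.4 rad/s
x(θ) = r cosθ + √(L² − r² sin²θ); with ω constant, a = ω²·d²x/dθ².
d²x/dθ² = −r cosθ − r²(cos2θ)/√u − r⁴ sin²2θ/(4u^{3/2}),  u = L² − r² sin²θ = 0.00137022 m².
Substituting r = 0.011 m, L = 0.0372 m, θ = 19.6°: d²x/dθ² = -0.012925 m.
a = ω²·d²x/dθ² = (284.4)²·(-0.012925) = -1045.5 m/s²;  |a| = 1045.5 m/s².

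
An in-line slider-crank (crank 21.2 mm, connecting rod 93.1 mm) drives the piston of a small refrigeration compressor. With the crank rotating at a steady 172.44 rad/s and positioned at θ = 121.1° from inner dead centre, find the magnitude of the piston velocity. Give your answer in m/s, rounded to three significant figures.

2.75

ω = 172.4 rad/s
For an in-line slider-crank, x = r cosθ + √(L² − r² sin²θ), so v = −rω sinθ·[1 + r cosθ/√(L² − r² sin²θ)].
With r = 0.0212 m, L = 0.0931 m, θ = 121.1°: √(L² − r² sin²θ) = 0.091313 m.
v = −0.0212·172.4·0.85627·[1 + 0.0212·-0.51653/0.091313] = -2.7549 m/s.
|v| = 2.7549 m/s.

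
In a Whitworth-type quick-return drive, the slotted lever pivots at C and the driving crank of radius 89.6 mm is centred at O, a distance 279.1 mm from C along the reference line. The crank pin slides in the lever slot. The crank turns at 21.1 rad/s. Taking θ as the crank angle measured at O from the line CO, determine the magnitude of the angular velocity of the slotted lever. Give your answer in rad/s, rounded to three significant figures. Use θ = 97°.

1.32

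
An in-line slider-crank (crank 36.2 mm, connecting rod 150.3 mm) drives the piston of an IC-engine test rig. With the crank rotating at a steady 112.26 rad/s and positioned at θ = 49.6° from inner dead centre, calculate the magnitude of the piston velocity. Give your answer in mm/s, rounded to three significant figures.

ω = 112.3 rad/s
For an in-line slider-crank, x = r cosθ + √(L² − r² sin²θ), so v = −rω sinθ·[1 + r cosθ/√(L² − r² sin²θ)].
With r = 0.0362 m, L = 0.1503 m, θ = 49.6°: √(L² − r² sin²θ) = 0.14775 m.
v = −0.0362·112.3·0.76154·[1 + 0.0362·0.64812/0.14775] = -3.5862 m/s.
|v| = 3.5862 m/s = 3586.2 mm/s.

3590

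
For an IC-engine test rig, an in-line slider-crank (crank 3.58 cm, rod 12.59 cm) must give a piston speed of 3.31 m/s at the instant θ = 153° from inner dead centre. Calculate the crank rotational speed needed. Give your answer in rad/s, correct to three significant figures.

For an in-line slider-crank, |v_piston| = rω|sinθ|·[1 + r cosθ/√(L² − r² sin²θ)].
With r = 0.0358 m, L = 0.1259 m, θ = 153°: the bracketed kinematic factor |dx/dθ| = 0.0121 m.
ω = v/|dx/dθ| = 3.31/0.0121 = 273.55 rad/s.

274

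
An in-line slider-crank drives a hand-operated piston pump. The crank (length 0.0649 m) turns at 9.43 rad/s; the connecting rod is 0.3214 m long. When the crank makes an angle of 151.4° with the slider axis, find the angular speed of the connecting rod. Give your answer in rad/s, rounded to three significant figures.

1.68

ω = 9.43 rad/s
The rod makes angle φ with the slider axis where L sinφ = r sinθ; differentiating, L cosφ·φ̇ = r ω cosθ.
L cosφ = √(L² − r² sin²θ) = 0.31989 m.
|ω_rod| = r ω |cosθ| / √(L² − r² sin²θ) = 0.0649·9.43·0.87798/0.31989 = 1.6797 rad/s.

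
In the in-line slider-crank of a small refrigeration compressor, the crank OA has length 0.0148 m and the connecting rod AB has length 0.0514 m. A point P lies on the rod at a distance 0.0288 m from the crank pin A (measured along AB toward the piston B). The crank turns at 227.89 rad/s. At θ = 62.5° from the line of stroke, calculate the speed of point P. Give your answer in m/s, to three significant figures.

ω = 227.9 rad/s.  Crank-pin speed |V_A| = rω = 3.3728 m/s, perpendicular to OA.
Rod angle: sinφ = −(r/L) sinθ ⇒ φ = -14.798°; ω_rod = −rω cosθ/√(L²−r²sin²θ) = -31.338 rad/s.
V_P = V_A + ω_rod × AP, with AP = 0.0288 m along the rod.
Components: V_Px = −rω sinθ − a·ω_rod·sinφ = -3.2222 m/s;  V_Py = rω cosθ + a·ω_rod·cosφ = +0.68476 m/s.
|V_P| = √(V_Px² + V_Py²) = 3.2942 m/s.

3.29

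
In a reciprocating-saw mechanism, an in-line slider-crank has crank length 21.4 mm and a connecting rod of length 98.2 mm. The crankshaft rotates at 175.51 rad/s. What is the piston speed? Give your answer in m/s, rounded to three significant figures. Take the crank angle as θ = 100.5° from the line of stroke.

ω = 175.5 rad/s
For an in-line slider-crank, x = r cosθ + √(L² − r² sin²θ), so v = −rω sinθ·[1 + r cosθ/√(L² − r² sin²θ)].
With r = 0.0214 m, L = 0.0982 m, θ = 100.5°: √(L² − r² sin²θ) = 0.095919 m.
v = −0.0214·175.5·0.98325·[1 + 0.0214·-0.18224/0.095919] = -3.5429 m/s.
|v| = 3.5429 m/s.

3.54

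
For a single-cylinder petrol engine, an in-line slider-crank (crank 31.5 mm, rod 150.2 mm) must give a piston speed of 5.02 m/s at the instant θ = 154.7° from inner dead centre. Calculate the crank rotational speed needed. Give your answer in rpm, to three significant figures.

For an in-line slider-crank, |v_piston| = rω|sinθ|·[1 + r cosθ/√(L² − r² sin²θ)].
With r = 0.0315 m, L = 0.1502 m, θ = 154.7°: the bracketed kinematic factor |dx/dθ| = 0.010899 m.
ω = v/|dx/dθ| = 5.02/0.010899 = 460.59 rad/s.
N = 60ω/(2π) = 4398.3 rpm.

4400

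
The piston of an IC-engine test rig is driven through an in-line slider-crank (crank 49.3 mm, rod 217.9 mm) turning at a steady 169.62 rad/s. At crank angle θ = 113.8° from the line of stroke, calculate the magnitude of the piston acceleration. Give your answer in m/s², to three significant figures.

ω = 169.6 rad/s
x(θ) = r cosθ + √(L² − r² sin²θ); with ω constant, a = ω²·d²x/dθ².
d²x/dθ² = −r cosθ − r²(cos2θ)/√u − r⁴ sin²2θ/(4u^{3/2}),  u = L² − r² sin²θ = 0.0454457 m².
Substituting r = 0.0493 m, L = 0.2179 m, θ = 113.8°: d²x/dθ² = +0.027499 m.
a = ω²·d²x/dθ² = (169.6)²·(+0.027499) = +791.19 m/s²;  |a| = 791.19 m/s².

791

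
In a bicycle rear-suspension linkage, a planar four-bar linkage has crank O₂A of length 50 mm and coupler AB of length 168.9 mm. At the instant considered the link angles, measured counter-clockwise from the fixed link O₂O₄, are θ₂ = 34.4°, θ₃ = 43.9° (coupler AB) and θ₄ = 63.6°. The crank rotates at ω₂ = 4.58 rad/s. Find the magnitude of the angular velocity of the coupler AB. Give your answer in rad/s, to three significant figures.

1.96

ω₂ = 4.58 rad/s
Differentiating the loop-closure r₂e^{iθ₂}+r₃e^{iθ₃}=r₁+r₄e^{iθ₄} gives r₂ω₂e^{iθ₂}+r₃ω₃e^{iθ₃}=r₄ω₄e^{iθ₄}.
Eliminating the other unknown: ω₃ = r₂ω₂ sin(θ₄−θ₂) / [r₃ sin(θ₃−θ₄)].
Numerator sine = +0.48786; denominator sine = -0.33710.
Result = 0.05·4.58·(+0.48786) / (0.1689·(-0.33710)) = -1.9622 rad/s; magnitude 1.9622 rad/s.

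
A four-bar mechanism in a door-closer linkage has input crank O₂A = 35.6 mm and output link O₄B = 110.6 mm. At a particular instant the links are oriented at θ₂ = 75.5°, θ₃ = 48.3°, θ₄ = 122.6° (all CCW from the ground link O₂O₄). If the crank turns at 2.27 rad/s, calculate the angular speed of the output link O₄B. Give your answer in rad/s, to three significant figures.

0.347

ω₂ = 2.27 rad/s
Differentiating the loop-closure r₂e^{iθ₂}+r₃e^{iθ₃}=r₁+r₄e^{iθ₄} gives r₂ω₂e^{iθ₂}+r₃ω₃e^{iθ₃}=r₄ω₄e^{iθ₄}.
Eliminating the other unknown: ω₄ = r₂ω₂ sin(θ₂−θ₃) / [r₄ sin(θ₄−θ₃)].
Numerator sine = +0.45710; denominator sine = +0.96269.
Result = 0.0356·2.27·(+0.45710) / (0.1106·(+0.96269)) = +0.34693 rad/s; magnitude 0.34693 rad/s.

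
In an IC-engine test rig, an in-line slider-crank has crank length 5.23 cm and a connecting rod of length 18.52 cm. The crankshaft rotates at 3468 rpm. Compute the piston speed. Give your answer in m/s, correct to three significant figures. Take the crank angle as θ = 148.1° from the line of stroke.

7.60

ω = 2π·3468/60 = 363.2 rad/s
For an in-line slider-crank, x = r cosθ + √(L² − r² sin²θ), so v = −rω sinθ·[1 + r cosθ/√(L² − r² sin²θ)].
With r = 0.0523 m, L = 0.1852 m, θ = 148.1°: √(L² − r² sin²θ) = 0.18313 m.
v = −0.0523·363.2·0.52844·[1 + 0.0523·-0.84897/0.18313] = -7.6034 m/s.
|v| = 7.6034 m/s.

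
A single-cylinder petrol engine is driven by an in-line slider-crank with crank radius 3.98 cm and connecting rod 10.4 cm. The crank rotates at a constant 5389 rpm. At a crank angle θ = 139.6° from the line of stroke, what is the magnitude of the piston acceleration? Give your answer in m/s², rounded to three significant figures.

8660

ω = 2π·5389/60 = 564.3 rad/s
x(θ) = r cosθ + √(L² − r² sin²θ); with ω constant, a = ω²·d²x/dθ².
d²x/dθ² = −r cosθ − r²(cos2θ)/√u − r⁴ sin²2θ/(4u^{3/2}),  u = L² − r² sin²θ = 0.0101506 m².
Substituting r = 0.0398 m, L = 0.104 m, θ = 139.6°: d²x/dθ² = +0.027198 m.
a = ω²·d²x/dθ² = (564.3)²·(+0.027198) = +8661.8 m/s²;  |a| = 8661.8 m/s².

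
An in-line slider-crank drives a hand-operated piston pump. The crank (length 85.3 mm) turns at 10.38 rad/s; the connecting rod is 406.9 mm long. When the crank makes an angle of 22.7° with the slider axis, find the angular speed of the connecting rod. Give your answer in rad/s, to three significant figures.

ω = 10.38 rad/s
The rod makes angle φ with the slider axis where L sinφ = r sinθ; differentiating, L cosφ·φ̇ = r ω cosθ.
L cosφ = √(L² − r² sin²θ) = 0.40557 m.
|ω_rod| = r ω |cosθ| / √(L² − r² sin²θ) = 0.0853·10.38·0.92254/0.40557 = 2.014 rad/s.

2.01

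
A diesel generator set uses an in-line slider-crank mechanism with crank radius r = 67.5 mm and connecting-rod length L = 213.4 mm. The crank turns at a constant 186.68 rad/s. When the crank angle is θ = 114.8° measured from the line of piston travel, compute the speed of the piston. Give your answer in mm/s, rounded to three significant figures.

ω = 186.7 rad/s
For an in-line slider-crank, x = r cosθ + √(L² − r² sin²θ), so v = −rω sinθ·[1 + r cosθ/√(L² − r² sin²θ)].
With r = 0.0675 m, L = 0.2134 m, θ = 114.8°: √(L² − r² sin²θ) = 0.20441 m.
v = −0.0675·186.7·0.90778·[1 + 0.0675·-0.41945/0.20441] = -9.8544 m/s.
|v| = 9.8544 m/s = 9854.4 mm/s.

9850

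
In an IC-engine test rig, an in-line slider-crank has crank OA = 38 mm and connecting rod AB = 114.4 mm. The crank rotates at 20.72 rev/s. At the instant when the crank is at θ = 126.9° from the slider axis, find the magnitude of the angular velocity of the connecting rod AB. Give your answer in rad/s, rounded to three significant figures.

ω = 130.2 rad/s (converted from 20.72 rev/s).
The rod makes angle φ with the slider axis where L sinφ = r sinθ; differentiating, L cosφ·φ̇ = r ω cosθ.
L cosφ = √(L² − r² sin²θ) = 0.11029 m.
|ω_rod| = r ω |cosθ| / √(L² − r² sin²θ) = 0.038·130.2·0.60042/0.11029 = 26.932 rad/s.

26.9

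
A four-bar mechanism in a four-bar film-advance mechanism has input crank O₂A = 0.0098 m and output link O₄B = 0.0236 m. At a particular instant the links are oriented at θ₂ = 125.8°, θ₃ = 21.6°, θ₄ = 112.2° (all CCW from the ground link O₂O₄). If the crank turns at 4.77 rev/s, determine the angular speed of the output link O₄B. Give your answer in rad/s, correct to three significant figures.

ω₂ = 29.97 rad/s (from 4.77 rev/s).
Differentiating the loop-closure r₂e^{iθ₂}+r₃e^{iθ₃}=r₁+r₄e^{iθ₄} gives r₂ω₂e^{iθ₂}+r₃ω₃e^{iθ₃}=r₄ω₄e^{iθ₄}.
Eliminating the other unknown: ω₄ = r₂ω₂ sin(θ₂−θ₃) / [r₄ sin(θ₄−θ₃)].
Numerator sine = +0.96945; denominator sine = +0.99995.
Result = 0.0098·29.97·(+0.96945) / (0.0236·(+0.99995)) = +12.066 rad/s; magnitude 12.066 rad/s.

12.1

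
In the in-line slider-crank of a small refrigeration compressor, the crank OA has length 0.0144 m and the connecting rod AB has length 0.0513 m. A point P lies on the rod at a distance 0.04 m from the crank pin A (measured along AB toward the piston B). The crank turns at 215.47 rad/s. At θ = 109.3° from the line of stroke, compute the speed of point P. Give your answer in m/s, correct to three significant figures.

ω = 215.5 rad/s.  Crank-pin speed |V_A| = rω = 3.1028 m/s, perpendicular to OA.
Rod angle: sinφ = −(r/L) sinθ ⇒ φ = -15.363°; ω_rod = −rω cosθ/√(L²−r²sin²θ) = +20.731 rad/s.
V_P = V_A + ω_rod × AP, with AP = 0.04 m along the rod.
Components: V_Px = −rω sinθ − a·ω_rod·sinφ = -2.7087 m/s;  V_Py = rω cosθ + a·ω_rod·cosφ = -0.22589 m/s.
|V_P| = √(V_Px² + V_Py²) = 2.7181 m/s.

2.72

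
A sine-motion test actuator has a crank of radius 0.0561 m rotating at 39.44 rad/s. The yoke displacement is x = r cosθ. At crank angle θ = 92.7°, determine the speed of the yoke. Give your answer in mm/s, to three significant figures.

ω = 39.44 rad/s
x = r cosθ ⇒ ẋ = −rω sinθ.
|v| = rω|sinθ| = 0.0561·39.44·|sin 92.7°| = 2.2101 m/s = 2210.1 mm/s.

2210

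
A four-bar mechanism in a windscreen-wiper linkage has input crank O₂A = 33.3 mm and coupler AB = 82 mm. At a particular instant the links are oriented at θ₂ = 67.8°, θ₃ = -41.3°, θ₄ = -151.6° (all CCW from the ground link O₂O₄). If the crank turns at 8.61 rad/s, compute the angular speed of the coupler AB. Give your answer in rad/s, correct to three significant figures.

ω₂ = 8.61 rad/s
Differentiating the loop-closure r₂e^{iθ₂}+r₃e^{iθ₃}=r₁+r₄e^{iθ₄} gives r₂ω₂e^{iθ₂}+r₃ω₃e^{iθ₃}=r₄ω₄e^{iθ₄}.
Eliminating the other unknown: ω₃ = r₂ω₂ sin(θ₄−θ₂) / [r₃ sin(θ₃−θ₄)].
Numerator sine = +0.63473; denominator sine = +0.93789.
Result = 0.0333·8.61·(+0.63473) / (0.082·(+0.93789)) = +2.3663 rad/s; magnitude 2.3663 rad/s.

2.37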